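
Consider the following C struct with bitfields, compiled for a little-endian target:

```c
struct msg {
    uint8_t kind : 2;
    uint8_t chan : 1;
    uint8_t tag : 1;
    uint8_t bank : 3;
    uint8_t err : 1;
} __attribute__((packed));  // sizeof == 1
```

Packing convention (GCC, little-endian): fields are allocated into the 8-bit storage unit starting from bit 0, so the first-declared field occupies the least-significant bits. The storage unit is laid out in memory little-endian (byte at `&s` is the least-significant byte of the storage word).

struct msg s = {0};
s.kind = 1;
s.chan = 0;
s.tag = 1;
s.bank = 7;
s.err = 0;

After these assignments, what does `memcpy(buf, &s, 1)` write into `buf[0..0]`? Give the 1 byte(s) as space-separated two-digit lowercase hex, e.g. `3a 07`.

[0+:2] kind=1 & 0x3 = 0x1; word=0x01
[2+:1] chan=0 & 0x1 = 0x0; word=0x01
[3+:1] tag=1 & 0x1 = 0x1; word=0x09
[4+:3] bank=7 & 0x7 = 0x7; word=0x79
[7+:1] err=0 & 0x1 = 0x0; word=0x79
word = 0x79 → little-endian bytes:
  [0]=0x79

79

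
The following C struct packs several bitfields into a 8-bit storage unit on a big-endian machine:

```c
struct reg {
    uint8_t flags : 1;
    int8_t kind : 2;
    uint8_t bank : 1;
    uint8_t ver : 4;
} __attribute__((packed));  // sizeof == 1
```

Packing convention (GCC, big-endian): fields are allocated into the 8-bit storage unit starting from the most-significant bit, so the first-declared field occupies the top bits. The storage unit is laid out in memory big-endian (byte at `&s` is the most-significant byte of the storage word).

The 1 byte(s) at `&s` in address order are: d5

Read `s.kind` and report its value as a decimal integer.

-2

[0]=0xd5 (big-endian) → word 0xd5
flags:1 @ bit 7 → (0xd5>>7)&0x1 = 0x1
kind:2 @ bit 5 → (0xd5>>5)&0x3 = 0x2  ←
bank:1 @ bit 4 → (0xd5>>4)&0x1 = 0x1
ver:4 @ bit 0 → (0xd5>>0)&0xf = 0x5
kind signed 2b, MSB=1: 2 - 4 = -2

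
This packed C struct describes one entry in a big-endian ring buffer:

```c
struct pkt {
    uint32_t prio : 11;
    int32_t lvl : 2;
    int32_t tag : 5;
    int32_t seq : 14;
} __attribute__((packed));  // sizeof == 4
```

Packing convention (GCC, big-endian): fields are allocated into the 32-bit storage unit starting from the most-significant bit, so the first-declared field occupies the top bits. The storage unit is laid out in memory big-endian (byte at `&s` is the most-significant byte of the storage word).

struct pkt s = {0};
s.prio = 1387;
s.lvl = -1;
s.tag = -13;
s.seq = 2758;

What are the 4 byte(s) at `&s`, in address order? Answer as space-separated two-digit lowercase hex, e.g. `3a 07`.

prio (11b) val=1387 bits=0x56b at bit 21: 0xad600000
lvl (2b) val=-1 bits=0x3 at bit 19: 0xad780000
tag (5b) val=-13 bits=0x13 at bit 14: 0xad7cc000
seq (14b) val=2758 bits=0xac6 at bit 0: 0xad7ccac6
word = 0xad7ccac6 → big-endian bytes:
  [0]=0xad  [1]=0x7c  [2]=0xca  [3]=0xc6

ad 7c ca c6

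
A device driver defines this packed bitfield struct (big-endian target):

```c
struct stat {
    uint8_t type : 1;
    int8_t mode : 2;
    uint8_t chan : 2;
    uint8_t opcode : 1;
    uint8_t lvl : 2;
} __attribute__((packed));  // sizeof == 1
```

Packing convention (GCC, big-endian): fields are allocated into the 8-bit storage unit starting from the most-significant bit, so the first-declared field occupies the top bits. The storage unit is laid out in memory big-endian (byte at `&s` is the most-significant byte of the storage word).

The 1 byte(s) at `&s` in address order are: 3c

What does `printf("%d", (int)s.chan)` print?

3

[0]=0x3c (big-endian) → word 0x3c
type [7+:1] = (word>>7) & 0x1 = 0
mode [5+:2] = (word>>5) & 0x3 = 1
chan [3+:2] = (word>>3) & 0x3 = 3  ←
opcode [2+:1] = (word>>2) & 0x1 = 1
lvl [0+:2] = (word>>0) & 0x3 = 0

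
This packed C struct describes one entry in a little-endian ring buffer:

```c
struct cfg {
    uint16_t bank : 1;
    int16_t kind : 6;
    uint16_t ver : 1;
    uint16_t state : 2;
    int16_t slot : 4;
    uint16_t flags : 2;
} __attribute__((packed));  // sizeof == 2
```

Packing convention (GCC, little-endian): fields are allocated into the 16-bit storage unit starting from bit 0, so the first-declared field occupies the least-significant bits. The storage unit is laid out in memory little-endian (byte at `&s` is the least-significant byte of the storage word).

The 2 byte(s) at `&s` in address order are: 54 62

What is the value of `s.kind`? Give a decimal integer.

[0]=0x54 [1]=0x62 (little-endian) → word 0x6254
bank:1 @ bit 0 → (0x6254>>0)&0x1 = 0x0
kind:6 @ bit 1 → (0x6254>>1)&0x3f = 0x2a  ←
ver:1 @ bit 7 → (0x6254>>7)&0x1 = 0x0
state:2 @ bit 8 → (0x6254>>8)&0x3 = 0x2
slot:4 @ bit 10 → (0x6254>>10)&0xf = 0x8
flags:2 @ bit 14 → (0x6254>>14)&0x3 = 0x1
kind signed 6b, MSB=1: 42 - 64 = -22

-22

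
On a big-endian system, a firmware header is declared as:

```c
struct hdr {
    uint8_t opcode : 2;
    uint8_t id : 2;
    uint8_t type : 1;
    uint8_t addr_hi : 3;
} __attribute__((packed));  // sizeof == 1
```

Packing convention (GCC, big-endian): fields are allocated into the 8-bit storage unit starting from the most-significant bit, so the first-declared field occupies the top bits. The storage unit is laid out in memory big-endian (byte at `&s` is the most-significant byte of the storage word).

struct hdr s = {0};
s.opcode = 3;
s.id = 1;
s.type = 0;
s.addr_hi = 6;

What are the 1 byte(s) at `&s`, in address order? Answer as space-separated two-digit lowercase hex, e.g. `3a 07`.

d6

opcode:2 = 3 → 0x3 << 6 → word 0xc0
id:2 = 1 → 0x1 << 4 → word 0xd0
type:1 = 0 → 0x0 << 3 → word 0xd0
addr_hi:3 = 6 → 0x6 << 0 → word 0xd6
word = 0xd6 → big-endian bytes:
  [0]=0xd6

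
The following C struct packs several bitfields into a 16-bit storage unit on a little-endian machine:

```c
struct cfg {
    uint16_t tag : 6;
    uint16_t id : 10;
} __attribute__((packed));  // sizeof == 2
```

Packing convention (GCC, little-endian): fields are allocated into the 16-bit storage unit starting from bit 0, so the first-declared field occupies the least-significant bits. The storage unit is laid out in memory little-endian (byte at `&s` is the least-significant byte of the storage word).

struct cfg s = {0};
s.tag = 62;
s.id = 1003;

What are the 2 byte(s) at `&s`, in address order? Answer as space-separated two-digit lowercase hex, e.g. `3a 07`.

tag:6 = 62 → 0x3e << 0 → word 0x003e
id:10 = 1003 → 0x3eb << 6 → word 0xfafe
word = 0xfafe → little-endian bytes:
  [0]=0xfe  [1]=0xfa

fe fa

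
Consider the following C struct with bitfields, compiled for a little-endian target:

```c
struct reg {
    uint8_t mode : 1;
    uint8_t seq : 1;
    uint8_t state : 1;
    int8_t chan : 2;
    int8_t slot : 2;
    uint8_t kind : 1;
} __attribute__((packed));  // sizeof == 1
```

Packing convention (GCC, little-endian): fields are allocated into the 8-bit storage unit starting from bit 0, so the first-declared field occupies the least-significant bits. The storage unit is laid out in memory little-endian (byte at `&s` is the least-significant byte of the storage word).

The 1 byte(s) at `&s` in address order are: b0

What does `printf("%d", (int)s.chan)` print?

-2

[0]=0xb0 (little-endian) → word 0xb0
mode [0+:1] = (word>>0) & 0x1 = 0
seq [1+:1] = (word>>1) & 0x1 = 0
state [2+:1] = (word>>2) & 0x1 = 0
chan [3+:2] = (word>>3) & 0x3 = 2  ←
slot [5+:2] = (word>>5) & 0x3 = 1
kind [7+:1] = (word>>7) & 0x1 = 1
chan signed 2b, MSB=1: 2 - 4 = -2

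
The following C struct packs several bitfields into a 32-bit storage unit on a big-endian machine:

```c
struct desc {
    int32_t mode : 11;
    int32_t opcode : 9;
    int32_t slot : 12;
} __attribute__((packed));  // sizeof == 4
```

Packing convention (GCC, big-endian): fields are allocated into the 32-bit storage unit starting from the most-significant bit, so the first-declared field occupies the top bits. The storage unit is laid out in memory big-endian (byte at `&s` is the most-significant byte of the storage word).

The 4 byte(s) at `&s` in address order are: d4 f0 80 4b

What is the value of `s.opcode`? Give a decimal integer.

[0]=0xd4 [1]=0xf0 [2]=0x80 [3]=0x4b (big-endian) → word 0xd4f0804b
mode [21+:11] = (word>>21) & 0x7ff = 1703
opcode [12+:9] = (word>>12) & 0x1ff = 264  ←
slot [0+:12] = (word>>0) & 0xfff = 75
opcode signed 9b, MSB=1: 264 - 512 = -248

-248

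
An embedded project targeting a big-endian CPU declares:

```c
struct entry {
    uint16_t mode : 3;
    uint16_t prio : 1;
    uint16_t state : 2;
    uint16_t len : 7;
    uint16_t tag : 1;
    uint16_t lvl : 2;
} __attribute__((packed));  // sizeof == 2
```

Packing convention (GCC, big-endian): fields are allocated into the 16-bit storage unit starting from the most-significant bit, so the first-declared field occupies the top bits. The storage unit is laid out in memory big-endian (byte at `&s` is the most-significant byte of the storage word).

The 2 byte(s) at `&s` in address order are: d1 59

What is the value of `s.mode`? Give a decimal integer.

6

[0]=0xd1 [1]=0x59 (big-endian) → word 0xd159
mode:3 @ bit 13 → (0xd159>>13)&0x7 = 0x6  ←
prio:1 @ bit 12 → (0xd159>>12)&0x1 = 0x1
state:2 @ bit 10 → (0xd159>>10)&0x3 = 0x0
len:7 @ bit 3 → (0xd159>>3)&0x7f = 0x2b
tag:1 @ bit 2 → (0xd159>>2)&0x1 = 0x0
lvl:2 @ bit 0 → (0xd159>>0)&0x3 = 0x1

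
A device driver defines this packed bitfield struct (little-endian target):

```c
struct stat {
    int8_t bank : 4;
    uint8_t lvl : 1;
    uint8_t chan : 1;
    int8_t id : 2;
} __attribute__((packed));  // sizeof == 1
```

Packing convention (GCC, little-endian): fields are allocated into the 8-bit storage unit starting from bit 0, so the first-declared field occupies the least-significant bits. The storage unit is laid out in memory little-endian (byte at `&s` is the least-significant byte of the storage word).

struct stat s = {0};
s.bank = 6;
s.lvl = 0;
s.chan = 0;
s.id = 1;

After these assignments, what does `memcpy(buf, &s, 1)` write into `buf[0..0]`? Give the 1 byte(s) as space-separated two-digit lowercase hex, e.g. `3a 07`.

bank (4b) val=6 bits=0x6 at bit 0: 0x06
lvl (1b) val=0 bits=0x0 at bit 4: 0x06
chan (1b) val=0 bits=0x0 at bit 5: 0x06
id (2b) val=1 bits=0x1 at bit 6: 0x46
word = 0x46 → little-endian bytes:
  [0]=0x46

46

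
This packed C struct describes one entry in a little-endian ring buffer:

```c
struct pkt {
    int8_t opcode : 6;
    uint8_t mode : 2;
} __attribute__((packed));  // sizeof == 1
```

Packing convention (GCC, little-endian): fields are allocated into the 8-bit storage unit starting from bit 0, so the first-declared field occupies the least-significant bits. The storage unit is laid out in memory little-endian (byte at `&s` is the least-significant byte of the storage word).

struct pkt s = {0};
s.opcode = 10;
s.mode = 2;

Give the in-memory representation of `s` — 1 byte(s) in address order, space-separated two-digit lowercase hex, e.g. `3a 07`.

8a

[0+:6] opcode=10 & 0x3f = 0xa; word=0x0a
[6+:2] mode=2 & 0x3 = 0x2; word=0x8a
word = 0x8a → little-endian bytes:
  [0]=0x8a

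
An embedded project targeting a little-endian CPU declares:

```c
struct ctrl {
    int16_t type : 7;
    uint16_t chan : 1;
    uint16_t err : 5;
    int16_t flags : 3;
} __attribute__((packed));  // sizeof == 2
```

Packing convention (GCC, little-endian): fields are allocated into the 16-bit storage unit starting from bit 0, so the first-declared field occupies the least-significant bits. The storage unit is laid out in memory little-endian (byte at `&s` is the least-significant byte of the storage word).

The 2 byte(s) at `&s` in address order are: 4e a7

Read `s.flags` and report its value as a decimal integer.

-3

[0]=0x4e [1]=0xa7 (little-endian) → word 0xa74e
type [0+:7] = (word>>0) & 0x7f = 78
chan [7+:1] = (word>>7) & 0x1 = 0
err [8+:5] = (word>>8) & 0x1f = 7
flags [13+:3] = (word>>13) & 0x7 = 5  ←
flags signed 3b, MSB=1: 5 - 8 = -3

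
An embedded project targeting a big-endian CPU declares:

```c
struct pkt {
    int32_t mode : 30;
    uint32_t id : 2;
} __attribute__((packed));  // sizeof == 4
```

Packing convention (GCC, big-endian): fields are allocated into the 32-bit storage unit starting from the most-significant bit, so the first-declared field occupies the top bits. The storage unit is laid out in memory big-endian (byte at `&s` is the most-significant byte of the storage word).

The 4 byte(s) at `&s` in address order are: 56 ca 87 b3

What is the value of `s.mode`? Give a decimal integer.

364028396

[0]=0x56 [1]=0xca [2]=0x87 [3]=0xb3 (big-endian) → word 0x56ca87b3
mode:30 @ bit 2 → (0x56ca87b3>>2)&0x3fffffff = 0x15b2a1ec  ←
id:2 @ bit 0 → (0x56ca87b3>>0)&0x3 = 0x3
mode signed 30b, MSB=0: value = 364028396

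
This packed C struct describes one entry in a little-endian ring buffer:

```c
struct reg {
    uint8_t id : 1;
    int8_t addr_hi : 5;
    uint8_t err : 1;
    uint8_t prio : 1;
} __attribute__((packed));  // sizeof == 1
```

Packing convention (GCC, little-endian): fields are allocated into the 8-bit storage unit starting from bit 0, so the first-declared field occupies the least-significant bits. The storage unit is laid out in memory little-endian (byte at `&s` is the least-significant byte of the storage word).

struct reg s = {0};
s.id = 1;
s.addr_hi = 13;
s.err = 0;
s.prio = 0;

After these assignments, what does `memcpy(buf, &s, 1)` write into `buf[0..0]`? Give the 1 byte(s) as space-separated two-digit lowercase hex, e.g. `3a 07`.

1b

id (1b) val=1 bits=0x1 at bit 0: 0x01
addr_hi (5b) val=13 bits=0xd at bit 1: 0x1b
err (1b) val=0 bits=0x0 at bit 6: 0x1b
prio (1b) val=0 bits=0x0 at bit 7: 0x1b
word = 0x1b → little-endian bytes:
  [0]=0x1b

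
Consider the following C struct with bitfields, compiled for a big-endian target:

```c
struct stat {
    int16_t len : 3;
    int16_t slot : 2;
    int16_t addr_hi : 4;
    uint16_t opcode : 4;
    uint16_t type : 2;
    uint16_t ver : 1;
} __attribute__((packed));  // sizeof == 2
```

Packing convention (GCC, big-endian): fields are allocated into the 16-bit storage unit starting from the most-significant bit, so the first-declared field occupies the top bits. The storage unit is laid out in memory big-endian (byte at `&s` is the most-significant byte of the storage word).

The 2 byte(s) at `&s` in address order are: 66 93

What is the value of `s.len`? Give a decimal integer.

[0]=0x66 [1]=0x93 (big-endian) → word 0x6693
len [13+:3] = (word>>13) & 0x7 = 3  ←
slot [11+:2] = (word>>11) & 0x3 = 0
addr_hi [7+:4] = (word>>7) & 0xf = 13
opcode [3+:4] = (word>>3) & 0xf = 2
type [1+:2] = (word>>1) & 0x3 = 1
ver [0+:1] = (word>>0) & 0x1 = 1
len signed 3b, MSB=0: value = 3

3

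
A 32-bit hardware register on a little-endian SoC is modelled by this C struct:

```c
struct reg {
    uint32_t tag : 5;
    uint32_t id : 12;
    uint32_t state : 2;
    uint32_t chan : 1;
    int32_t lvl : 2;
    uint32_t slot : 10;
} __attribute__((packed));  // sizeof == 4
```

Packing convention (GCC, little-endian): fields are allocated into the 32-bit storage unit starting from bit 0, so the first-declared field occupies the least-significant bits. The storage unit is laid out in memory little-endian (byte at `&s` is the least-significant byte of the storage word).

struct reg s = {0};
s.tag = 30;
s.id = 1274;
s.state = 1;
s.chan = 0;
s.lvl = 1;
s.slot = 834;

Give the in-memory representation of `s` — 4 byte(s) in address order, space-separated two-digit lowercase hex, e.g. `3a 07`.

tag (5b) val=30 bits=0x1e at bit 0: 0x0000001e
id (12b) val=1274 bits=0x4fa at bit 5: 0x00009f5e
state (2b) val=1 bits=0x1 at bit 17: 0x00029f5e
chan (1b) val=0 bits=0x0 at bit 19: 0x00029f5e
lvl (2b) val=1 bits=0x1 at bit 20: 0x00129f5e
slot (10b) val=834 bits=0x342 at bit 22: 0xd0929f5e
word = 0xd0929f5e → little-endian bytes:
  [0]=0x5e  [1]=0x9f  [2]=0x92  [3]=0xd0

5e 9f 92 d0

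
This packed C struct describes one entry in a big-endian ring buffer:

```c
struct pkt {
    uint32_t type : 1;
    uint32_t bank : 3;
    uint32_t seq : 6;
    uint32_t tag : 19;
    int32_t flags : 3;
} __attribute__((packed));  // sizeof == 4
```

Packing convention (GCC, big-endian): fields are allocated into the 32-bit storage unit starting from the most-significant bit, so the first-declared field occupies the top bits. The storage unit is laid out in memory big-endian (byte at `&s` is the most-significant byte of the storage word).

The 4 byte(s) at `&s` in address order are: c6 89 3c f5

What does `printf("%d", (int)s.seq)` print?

26

[0]=0xc6 [1]=0x89 [2]=0x3c [3]=0xf5 (big-endian) → word 0xc6893cf5
type:1 @ bit 31 → (0xc6893cf5>>31)&0x1 = 0x1
bank:3 @ bit 28 → (0xc6893cf5>>28)&0x7 = 0x4
seq:6 @ bit 22 → (0xc6893cf5>>22)&0x3f = 0x1a  ←
tag:19 @ bit 3 → (0xc6893cf5>>3)&0x7ffff = 0x1279e
flags:3 @ bit 0 → (0xc6893cf5>>0)&0x7 = 0x5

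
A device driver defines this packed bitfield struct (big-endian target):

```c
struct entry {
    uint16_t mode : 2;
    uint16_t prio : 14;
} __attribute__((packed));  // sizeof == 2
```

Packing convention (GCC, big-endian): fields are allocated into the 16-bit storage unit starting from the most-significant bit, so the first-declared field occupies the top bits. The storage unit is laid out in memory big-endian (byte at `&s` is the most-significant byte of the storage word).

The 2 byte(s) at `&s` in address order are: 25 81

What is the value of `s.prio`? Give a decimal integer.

[0]=0x25 [1]=0x81 (big-endian) → word 0x2581
mode [14+:2] = (word>>14) & 0x3 = 0
prio [0+:14] = (word>>0) & 0x3fff = 9601  ←

9601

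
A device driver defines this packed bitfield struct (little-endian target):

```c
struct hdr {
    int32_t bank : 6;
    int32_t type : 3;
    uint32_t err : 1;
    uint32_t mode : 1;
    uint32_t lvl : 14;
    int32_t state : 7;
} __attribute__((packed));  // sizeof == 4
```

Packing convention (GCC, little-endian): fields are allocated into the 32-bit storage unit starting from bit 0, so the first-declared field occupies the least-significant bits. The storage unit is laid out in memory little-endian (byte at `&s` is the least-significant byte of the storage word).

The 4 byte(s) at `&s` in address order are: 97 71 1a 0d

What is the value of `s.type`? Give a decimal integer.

-2

[0]=0x97 [1]=0x71 [2]=0x1a [3]=0x0d (little-endian) → word 0x0d1a7197
bank [0+:6] = (word>>0) & 0x3f = 23
type [6+:3] = (word>>6) & 0x7 = 6  ←
err [9+:1] = (word>>9) & 0x1 = 0
mode [10+:1] = (word>>10) & 0x1 = 0
lvl [11+:14] = (word>>11) & 0x3fff = 9038
state [25+:7] = (word>>25) & 0x7f = 6
type signed 3b, MSB=1: 6 - 8 = -2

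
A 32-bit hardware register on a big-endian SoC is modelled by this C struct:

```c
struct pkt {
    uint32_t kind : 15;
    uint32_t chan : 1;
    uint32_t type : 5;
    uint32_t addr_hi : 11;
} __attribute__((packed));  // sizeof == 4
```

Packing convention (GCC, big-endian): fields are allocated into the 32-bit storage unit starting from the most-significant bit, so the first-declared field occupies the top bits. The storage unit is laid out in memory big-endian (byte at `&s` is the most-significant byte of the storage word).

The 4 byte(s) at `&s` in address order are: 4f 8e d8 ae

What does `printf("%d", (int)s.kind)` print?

10183

[0]=0x4f [1]=0x8e [2]=0xd8 [3]=0xae (big-endian) → word 0x4f8ed8ae
kind:15 @ bit 17 → (0x4f8ed8ae>>17)&0x7fff = 0x27c7  ←
chan:1 @ bit 16 → (0x4f8ed8ae>>16)&0x1 = 0x0
type:5 @ bit 11 → (0x4f8ed8ae>>11)&0x1f = 0x1b
addr_hi:11 @ bit 0 → (0x4f8ed8ae>>0)&0x7ff = 0xae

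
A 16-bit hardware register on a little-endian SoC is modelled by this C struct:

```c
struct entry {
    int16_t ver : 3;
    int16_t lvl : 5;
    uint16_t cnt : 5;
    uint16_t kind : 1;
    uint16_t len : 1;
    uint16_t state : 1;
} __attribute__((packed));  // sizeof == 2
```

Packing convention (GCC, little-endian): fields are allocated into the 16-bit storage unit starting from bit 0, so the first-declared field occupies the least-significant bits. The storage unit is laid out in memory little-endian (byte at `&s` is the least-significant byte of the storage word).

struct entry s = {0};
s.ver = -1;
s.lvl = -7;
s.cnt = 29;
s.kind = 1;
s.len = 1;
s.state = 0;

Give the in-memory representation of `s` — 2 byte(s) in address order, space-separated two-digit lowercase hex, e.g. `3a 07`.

cf 7d

[0+:3] ver=-1 & 0x7 = 0x7; word=0x0007
[3+:5] lvl=-7 & 0x1f = 0x19; word=0x00cf
[8+:5] cnt=29 & 0x1f = 0x1d; word=0x1dcf
[13+:1] kind=1 & 0x1 = 0x1; word=0x3dcf
[14+:1] len=1 & 0x1 = 0x1; word=0x7dcf
[15+:1] state=0 & 0x1 = 0x0; word=0x7dcf
word = 0x7dcf → little-endian bytes:
  [0]=0xcf  [1]=0x7d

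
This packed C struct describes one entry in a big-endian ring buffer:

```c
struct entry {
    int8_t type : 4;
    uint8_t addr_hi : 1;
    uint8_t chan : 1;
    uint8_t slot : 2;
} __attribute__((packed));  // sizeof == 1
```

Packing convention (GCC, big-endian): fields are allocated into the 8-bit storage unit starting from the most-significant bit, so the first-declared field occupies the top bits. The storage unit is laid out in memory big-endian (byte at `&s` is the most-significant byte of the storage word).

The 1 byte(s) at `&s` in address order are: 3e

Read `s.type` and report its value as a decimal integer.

3

[0]=0x3e (big-endian) → word 0x3e
type [4+:4] = (word>>4) & 0xf = 3  ←
addr_hi [3+:1] = (word>>3) & 0x1 = 1
chan [2+:1] = (word>>2) & 0x1 = 1
slot [0+:2] = (word>>0) & 0x3 = 2
type signed 4b, MSB=0: value = 3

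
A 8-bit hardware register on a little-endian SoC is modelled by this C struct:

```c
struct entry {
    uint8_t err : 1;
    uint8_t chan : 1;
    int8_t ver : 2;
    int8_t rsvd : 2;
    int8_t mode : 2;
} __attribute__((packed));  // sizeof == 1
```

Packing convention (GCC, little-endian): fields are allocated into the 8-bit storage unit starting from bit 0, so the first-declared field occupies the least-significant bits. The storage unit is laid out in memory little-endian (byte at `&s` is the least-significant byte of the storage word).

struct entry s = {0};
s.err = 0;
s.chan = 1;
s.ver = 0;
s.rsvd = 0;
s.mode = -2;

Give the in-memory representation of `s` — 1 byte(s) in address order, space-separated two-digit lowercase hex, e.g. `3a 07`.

err:1 = 0 → 0x0 << 0 → word 0x00
chan:1 = 1 → 0x1 << 1 → word 0x02
ver:2 = 0 → 0x0 << 2 → word 0x02
rsvd:2 = 0 → 0x0 << 4 → word 0x02
mode:2 = -2 → 0x2 << 6 → word 0x82
word = 0x82 → little-endian bytes:
  [0]=0x82

82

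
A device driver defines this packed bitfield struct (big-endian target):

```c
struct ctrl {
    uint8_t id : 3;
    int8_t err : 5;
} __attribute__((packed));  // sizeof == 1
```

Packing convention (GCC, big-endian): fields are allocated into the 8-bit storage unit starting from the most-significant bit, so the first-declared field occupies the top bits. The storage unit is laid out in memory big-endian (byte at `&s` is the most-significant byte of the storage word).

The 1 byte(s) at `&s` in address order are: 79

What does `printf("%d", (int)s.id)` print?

3

[0]=0x79 (big-endian) → word 0x79
id [5+:3] = (word>>5) & 0x7 = 3  ←
err [0+:5] = (word>>0) & 0x1f = 25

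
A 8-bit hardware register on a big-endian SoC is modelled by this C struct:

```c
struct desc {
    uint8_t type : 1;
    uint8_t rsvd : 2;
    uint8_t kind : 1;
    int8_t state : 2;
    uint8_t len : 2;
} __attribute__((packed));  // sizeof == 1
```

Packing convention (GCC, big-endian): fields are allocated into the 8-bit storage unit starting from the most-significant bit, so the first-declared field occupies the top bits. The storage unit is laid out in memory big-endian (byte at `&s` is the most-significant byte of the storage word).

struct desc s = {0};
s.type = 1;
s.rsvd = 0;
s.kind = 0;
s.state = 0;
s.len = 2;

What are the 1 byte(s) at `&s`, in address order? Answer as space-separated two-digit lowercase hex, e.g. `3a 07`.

[7+:1] type=1 & 0x1 = 0x1; word=0x80
[5+:2] rsvd=0 & 0x3 = 0x0; word=0x80
[4+:1] kind=0 & 0x1 = 0x0; word=0x80
[2+:2] state=0 & 0x3 = 0x0; word=0x80
[0+:2] len=2 & 0x3 = 0x2; word=0x82
word = 0x82 → big-endian bytes:
  [0]=0x82

82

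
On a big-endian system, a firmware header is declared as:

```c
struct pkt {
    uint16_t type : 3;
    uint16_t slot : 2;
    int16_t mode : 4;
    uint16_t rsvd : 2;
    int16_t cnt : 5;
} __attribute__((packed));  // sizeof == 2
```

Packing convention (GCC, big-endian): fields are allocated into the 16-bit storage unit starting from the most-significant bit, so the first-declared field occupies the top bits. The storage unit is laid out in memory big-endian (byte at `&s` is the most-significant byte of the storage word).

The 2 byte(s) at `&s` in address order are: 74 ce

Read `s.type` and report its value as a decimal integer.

3

[0]=0x74 [1]=0xce (big-endian) → word 0x74ce
type:3 @ bit 13 → (0x74ce>>13)&0x7 = 0x3  ←
slot:2 @ bit 11 → (0x74ce>>11)&0x3 = 0x2
mode:4 @ bit 7 → (0x74ce>>7)&0xf = 0x9
rsvd:2 @ bit 5 → (0x74ce>>5)&0x3 = 0x2
cnt:5 @ bit 0 → (0x74ce>>0)&0x1f = 0xe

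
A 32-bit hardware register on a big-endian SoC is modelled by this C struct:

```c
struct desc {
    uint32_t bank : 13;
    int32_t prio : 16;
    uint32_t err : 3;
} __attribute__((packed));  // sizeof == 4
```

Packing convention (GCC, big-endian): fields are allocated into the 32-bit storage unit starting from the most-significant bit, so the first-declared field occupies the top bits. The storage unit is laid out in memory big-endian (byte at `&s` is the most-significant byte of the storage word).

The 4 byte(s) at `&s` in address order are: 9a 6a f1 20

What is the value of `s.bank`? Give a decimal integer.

[0]=0x9a [1]=0x6a [2]=0xf1 [3]=0x20 (big-endian) → word 0x9a6af120
bank [19+:13] = (word>>19) & 0x1fff = 4941  ←
prio [3+:16] = (word>>3) & 0xffff = 24100
err [0+:3] = (word>>0) & 0x7 = 0

4941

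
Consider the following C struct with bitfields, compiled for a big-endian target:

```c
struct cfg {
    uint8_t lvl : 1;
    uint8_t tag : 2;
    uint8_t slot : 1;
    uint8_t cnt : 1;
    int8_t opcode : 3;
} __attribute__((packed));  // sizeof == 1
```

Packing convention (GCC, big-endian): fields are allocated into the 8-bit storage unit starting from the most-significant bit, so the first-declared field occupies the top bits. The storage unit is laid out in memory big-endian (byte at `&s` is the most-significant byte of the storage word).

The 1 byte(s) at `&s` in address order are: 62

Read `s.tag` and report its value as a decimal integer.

3

[0]=0x62 (big-endian) → word 0x62
lvl [7+:1] = (word>>7) & 0x1 = 0
tag [5+:2] = (word>>5) & 0x3 = 3  ←
slot [4+:1] = (word>>4) & 0x1 = 0
cnt [3+:1] = (word>>3) & 0x1 = 0
opcode [0+:3] = (word>>0) & 0x7 = 2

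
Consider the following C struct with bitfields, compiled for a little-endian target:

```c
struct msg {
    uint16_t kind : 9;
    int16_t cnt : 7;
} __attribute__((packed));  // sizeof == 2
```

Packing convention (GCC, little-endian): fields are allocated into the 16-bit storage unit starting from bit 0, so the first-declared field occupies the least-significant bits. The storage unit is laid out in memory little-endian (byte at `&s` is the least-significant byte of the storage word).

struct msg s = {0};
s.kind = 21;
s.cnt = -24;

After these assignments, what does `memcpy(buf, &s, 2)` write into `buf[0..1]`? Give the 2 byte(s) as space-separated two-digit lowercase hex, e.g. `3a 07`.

kind:9 = 21 → 0x15 << 0 → word 0x0015
cnt:7 = -24 → 0x68 << 9 → word 0xd015
word = 0xd015 → little-endian bytes:
  [0]=0x15  [1]=0xd0

15 d0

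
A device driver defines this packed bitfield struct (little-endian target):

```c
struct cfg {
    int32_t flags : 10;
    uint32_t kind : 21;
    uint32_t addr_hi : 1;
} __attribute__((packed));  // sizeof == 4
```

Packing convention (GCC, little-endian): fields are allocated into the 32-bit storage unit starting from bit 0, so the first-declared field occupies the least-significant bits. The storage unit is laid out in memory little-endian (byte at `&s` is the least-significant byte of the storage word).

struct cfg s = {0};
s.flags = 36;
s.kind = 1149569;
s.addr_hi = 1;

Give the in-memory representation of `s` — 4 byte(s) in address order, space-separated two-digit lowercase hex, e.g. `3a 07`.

flags:10 = 36 → 0x24 << 0 → word 0x00000024
kind:21 = 1149569 → 0x118a81 << 10 → word 0x462a0424
addr_hi:1 = 1 → 0x1 << 31 → word 0xc62a0424
word = 0xc62a0424 → little-endian bytes:
  [0]=0x24  [1]=0x04  [2]=0x2a  [3]=0xc6

24 04 2a c6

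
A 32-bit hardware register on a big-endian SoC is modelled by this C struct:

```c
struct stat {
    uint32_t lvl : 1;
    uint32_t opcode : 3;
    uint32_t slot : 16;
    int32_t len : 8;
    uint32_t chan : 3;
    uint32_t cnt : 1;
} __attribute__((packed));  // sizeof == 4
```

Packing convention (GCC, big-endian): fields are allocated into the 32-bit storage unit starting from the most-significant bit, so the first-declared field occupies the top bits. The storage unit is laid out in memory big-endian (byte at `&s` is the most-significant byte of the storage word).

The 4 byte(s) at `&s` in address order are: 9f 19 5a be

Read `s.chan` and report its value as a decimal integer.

7

[0]=0x9f [1]=0x19 [2]=0x5a [3]=0xbe (big-endian) → word 0x9f195abe
lvl:1 @ bit 31 → (0x9f195abe>>31)&0x1 = 0x1
opcode:3 @ bit 28 → (0x9f195abe>>28)&0x7 = 0x1
slot:16 @ bit 12 → (0x9f195abe>>12)&0xffff = 0xf195
len:8 @ bit 4 → (0x9f195abe>>4)&0xff = 0xab
chan:3 @ bit 1 → (0x9f195abe>>1)&0x7 = 0x7  ←
cnt:1 @ bit 0 → (0x9f195abe>>0)&0x1 = 0x0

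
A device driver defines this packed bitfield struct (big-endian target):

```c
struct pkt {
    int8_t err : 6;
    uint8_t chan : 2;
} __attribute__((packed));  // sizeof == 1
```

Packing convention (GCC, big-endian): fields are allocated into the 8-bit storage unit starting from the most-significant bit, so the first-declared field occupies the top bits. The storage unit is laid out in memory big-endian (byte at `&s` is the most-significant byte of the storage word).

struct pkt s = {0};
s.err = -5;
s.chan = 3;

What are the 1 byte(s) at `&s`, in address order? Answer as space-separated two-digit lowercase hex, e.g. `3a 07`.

err (6b) val=-5 bits=0x3b at bit 2: 0xec
chan (2b) val=3 bits=0x3 at bit 0: 0xef
word = 0xef → big-endian bytes:
  [0]=0xef

ef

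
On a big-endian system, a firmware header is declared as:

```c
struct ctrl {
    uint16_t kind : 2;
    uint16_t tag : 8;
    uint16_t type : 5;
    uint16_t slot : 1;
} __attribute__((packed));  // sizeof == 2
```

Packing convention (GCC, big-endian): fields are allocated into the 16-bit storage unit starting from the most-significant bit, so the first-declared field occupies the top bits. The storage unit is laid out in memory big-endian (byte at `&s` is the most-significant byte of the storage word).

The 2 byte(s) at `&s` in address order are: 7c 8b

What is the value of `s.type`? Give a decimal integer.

5

[0]=0x7c [1]=0x8b (big-endian) → word 0x7c8b
kind:2 @ bit 14 → (0x7c8b>>14)&0x3 = 0x1
tag:8 @ bit 6 → (0x7c8b>>6)&0xff = 0xf2
type:5 @ bit 1 → (0x7c8b>>1)&0x1f = 0x5  ←
slot:1 @ bit 0 → (0x7c8b>>0)&0x1 = 0x1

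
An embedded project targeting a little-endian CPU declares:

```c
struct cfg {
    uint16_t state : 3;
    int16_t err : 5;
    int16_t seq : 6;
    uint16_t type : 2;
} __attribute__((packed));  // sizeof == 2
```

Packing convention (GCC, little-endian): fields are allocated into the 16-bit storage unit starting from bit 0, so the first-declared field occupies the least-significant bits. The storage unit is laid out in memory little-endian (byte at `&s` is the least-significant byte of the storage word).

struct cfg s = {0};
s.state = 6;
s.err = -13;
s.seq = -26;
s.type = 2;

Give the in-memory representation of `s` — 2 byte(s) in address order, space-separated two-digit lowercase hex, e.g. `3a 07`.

state:3 = 6 → 0x6 << 0 → word 0x0006
err:5 = -13 → 0x13 << 3 → word 0x009e
seq:6 = -26 → 0x26 << 8 → word 0x269e
type:2 = 2 → 0x2 << 14 → word 0xa69e
word = 0xa69e → little-endian bytes:
  [0]=0x9e  [1]=0xa6

9e a6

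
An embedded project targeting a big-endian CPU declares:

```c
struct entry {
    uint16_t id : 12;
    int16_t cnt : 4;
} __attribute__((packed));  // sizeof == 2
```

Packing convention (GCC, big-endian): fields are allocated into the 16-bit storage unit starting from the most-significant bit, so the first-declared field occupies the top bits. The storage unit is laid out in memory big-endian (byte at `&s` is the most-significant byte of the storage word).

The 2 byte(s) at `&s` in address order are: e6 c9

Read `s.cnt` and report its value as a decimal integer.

-7

[0]=0xe6 [1]=0xc9 (big-endian) → word 0xe6c9
id [4+:12] = (word>>4) & 0xfff = 3692
cnt [0+:4] = (word>>0) & 0xf = 9  ←
cnt signed 4b, MSB=1: 9 - 16 = -7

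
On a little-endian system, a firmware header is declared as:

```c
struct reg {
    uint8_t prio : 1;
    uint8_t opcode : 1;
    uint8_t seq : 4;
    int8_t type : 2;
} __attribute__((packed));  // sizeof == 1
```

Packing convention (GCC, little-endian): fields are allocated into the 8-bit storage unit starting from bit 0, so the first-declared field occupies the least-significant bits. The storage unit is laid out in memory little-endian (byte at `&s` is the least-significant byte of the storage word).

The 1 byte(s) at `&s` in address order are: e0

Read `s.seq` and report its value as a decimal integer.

[0]=0xe0 (little-endian) → word 0xe0
prio [0+:1] = (word>>0) & 0x1 = 0
opcode [1+:1] = (word>>1) & 0x1 = 0
seq [2+:4] = (word>>2) & 0xf = 8  ←
type [6+:2] = (word>>6) & 0x3 = 3

8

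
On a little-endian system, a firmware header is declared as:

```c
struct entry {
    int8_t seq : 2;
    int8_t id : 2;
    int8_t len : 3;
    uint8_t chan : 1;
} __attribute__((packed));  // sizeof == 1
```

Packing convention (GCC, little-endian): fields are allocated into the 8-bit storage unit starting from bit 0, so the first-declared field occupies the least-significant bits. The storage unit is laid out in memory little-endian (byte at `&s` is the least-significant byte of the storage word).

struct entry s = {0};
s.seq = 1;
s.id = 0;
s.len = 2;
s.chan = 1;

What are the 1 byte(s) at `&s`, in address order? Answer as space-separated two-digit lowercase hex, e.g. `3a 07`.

a1

seq (2b) val=1 bits=0x1 at bit 0: 0x01
id (2b) val=0 bits=0x0 at bit 2: 0x01
len (3b) val=2 bits=0x2 at bit 4: 0x21
chan (1b) val=1 bits=0x1 at bit 7: 0xa1
word = 0xa1 → little-endian bytes:
  [0]=0xa1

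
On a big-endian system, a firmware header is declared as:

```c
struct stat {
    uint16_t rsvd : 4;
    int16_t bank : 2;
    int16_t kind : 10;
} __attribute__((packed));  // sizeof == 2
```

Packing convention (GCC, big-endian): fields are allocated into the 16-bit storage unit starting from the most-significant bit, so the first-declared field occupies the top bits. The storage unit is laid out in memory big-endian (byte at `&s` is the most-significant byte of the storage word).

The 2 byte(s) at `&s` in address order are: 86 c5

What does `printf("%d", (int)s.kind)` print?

[0]=0x86 [1]=0xc5 (big-endian) → word 0x86c5
rsvd:4 @ bit 12 → (0x86c5>>12)&0xf = 0x8
bank:2 @ bit 10 → (0x86c5>>10)&0x3 = 0x1
kind:10 @ bit 0 → (0x86c5>>0)&0x3ff = 0x2c5  ←
kind signed 10b, MSB=1: 709 - 1024 = -315

-315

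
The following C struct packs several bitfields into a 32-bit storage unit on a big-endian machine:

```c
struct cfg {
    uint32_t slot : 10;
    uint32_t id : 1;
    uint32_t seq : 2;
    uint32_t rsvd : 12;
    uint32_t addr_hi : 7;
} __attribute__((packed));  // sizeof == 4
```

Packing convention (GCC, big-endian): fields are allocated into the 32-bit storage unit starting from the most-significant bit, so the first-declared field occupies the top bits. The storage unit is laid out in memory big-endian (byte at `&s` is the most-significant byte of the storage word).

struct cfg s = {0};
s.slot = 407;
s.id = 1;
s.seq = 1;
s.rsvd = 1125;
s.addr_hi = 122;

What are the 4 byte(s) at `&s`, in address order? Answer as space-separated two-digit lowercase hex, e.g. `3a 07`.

slot:10 = 407 → 0x197 << 22 → word 0x65c00000
id:1 = 1 → 0x1 << 21 → word 0x65e00000
seq:2 = 1 → 0x1 << 19 → word 0x65e80000
rsvd:12 = 1125 → 0x465 << 7 → word 0x65ea3280
addr_hi:7 = 122 → 0x7a << 0 → word 0x65ea32fa
word = 0x65ea32fa → big-endian bytes:
  [0]=0x65  [1]=0xea  [2]=0x32  [3]=0xfa

65 ea 32 fa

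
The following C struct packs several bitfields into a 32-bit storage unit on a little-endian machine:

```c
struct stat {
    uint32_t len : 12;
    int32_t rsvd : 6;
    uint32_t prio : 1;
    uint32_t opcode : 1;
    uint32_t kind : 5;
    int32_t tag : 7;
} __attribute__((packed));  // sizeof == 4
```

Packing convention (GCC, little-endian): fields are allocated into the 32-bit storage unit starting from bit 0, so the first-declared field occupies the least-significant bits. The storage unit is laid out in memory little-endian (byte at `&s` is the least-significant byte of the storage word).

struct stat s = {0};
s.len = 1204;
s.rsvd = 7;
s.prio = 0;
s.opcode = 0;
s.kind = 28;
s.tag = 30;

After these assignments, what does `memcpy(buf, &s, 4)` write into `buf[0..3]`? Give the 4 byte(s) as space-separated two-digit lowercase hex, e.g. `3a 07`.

[0+:12] len=1204 & 0xfff = 0x4b4; word=0x000004b4
[12+:6] rsvd=7 & 0x3f = 0x7; word=0x000074b4
[18+:1] prio=0 & 0x1 = 0x0; word=0x000074b4
[19+:1] opcode=0 & 0x1 = 0x0; word=0x000074b4
[20+:5] kind=28 & 0x1f = 0x1c; word=0x01c074b4
[25+:7] tag=30 & 0x7f = 0x1e; word=0x3dc074b4
word = 0x3dc074b4 → little-endian bytes:
  [0]=0xb4  [1]=0x74  [2]=0xc0  [3]=0x3d

b4 74 c0 3d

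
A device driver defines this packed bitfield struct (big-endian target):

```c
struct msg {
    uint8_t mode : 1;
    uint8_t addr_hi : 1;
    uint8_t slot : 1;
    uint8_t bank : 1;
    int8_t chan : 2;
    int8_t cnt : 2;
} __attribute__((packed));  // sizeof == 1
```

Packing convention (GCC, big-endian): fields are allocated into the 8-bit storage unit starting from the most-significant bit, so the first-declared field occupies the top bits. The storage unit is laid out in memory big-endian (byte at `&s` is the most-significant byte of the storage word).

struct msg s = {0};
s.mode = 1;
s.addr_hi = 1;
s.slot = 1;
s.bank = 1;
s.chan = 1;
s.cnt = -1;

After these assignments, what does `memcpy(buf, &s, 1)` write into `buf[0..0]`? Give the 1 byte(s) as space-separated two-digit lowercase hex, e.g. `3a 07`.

f7

[7+:1] mode=1 & 0x1 = 0x1; word=0x80
[6+:1] addr_hi=1 & 0x1 = 0x1; word=0xc0
[5+:1] slot=1 & 0x1 = 0x1; word=0xe0
[4+:1] bank=1 & 0x1 = 0x1; word=0xf0
[2+:2] chan=1 & 0x3 = 0x1; word=0xf4
[0+:2] cnt=-1 & 0x3 = 0x3; word=0xf7
word = 0xf7 → big-endian bytes:
  [0]=0xf7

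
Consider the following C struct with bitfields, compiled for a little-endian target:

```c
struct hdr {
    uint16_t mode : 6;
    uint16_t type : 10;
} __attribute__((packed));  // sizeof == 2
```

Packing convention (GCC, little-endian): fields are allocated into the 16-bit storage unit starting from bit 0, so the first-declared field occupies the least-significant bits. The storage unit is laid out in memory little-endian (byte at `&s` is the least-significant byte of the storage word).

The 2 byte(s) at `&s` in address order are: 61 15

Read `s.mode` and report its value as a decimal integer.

[0]=0x61 [1]=0x15 (little-endian) → word 0x1561
mode:6 @ bit 0 → (0x1561>>0)&0x3f = 0x21  ←
type:10 @ bit 6 → (0x1561>>6)&0x3ff = 0x55

33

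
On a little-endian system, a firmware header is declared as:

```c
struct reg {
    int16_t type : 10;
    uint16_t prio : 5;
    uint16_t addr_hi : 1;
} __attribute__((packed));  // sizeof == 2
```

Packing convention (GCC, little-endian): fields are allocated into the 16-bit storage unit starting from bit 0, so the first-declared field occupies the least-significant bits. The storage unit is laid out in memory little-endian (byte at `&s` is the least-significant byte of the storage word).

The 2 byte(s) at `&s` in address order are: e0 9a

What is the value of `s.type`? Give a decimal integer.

-288

[0]=0xe0 [1]=0x9a (little-endian) → word 0x9ae0
type:10 @ bit 0 → (0x9ae0>>0)&0x3ff = 0x2e0  ←
prio:5 @ bit 10 → (0x9ae0>>10)&0x1f = 0x6
addr_hi:1 @ bit 15 → (0x9ae0>>15)&0x1 = 0x1
type signed 10b, MSB=1: 736 - 1024 = -288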